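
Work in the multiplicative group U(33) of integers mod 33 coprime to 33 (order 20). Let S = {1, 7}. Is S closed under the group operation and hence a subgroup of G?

No

7 ∈ S but its inverse 19 ∉ S, so S is not a subgroup.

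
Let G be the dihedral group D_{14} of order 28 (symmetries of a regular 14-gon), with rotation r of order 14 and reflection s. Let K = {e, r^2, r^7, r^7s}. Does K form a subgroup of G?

No

r^2 ∈ K but its inverse r^12 ∉ K, so K is not a subgroup.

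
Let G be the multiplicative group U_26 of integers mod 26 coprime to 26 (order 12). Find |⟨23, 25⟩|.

6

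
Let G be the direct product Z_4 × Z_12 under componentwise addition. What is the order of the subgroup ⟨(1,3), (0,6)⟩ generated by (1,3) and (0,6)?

|⟨(1,3)⟩| = 4 and |⟨(0,6)⟩| = 2, so |H| is a multiple of lcm(4, 2) = 4 and divides |G| = 48.
Closing under the operation: H = {(0,0), (0,6), (1,3), (1,9), (2,0), (2,6), (3,3), (3,9)}, so |H| = 8.

8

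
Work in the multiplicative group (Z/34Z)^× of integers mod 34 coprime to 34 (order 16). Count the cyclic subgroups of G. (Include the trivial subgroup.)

5

Group the elements of G by the cyclic subgroup they generate; each cyclic subgroup of order d accounts for φ(d) elements.
Cyclic subgroups by order — order 1: 1; order 2: 1; order 4: 1; order 8: 1; order 16: 1.
Total: 5.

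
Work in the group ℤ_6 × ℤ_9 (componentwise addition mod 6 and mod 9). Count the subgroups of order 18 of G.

4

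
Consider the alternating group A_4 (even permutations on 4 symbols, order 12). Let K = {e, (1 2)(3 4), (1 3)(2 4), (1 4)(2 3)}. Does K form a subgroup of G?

|K| = 4 divides |G| = 12, consistent with Lagrange.
K contains the identity, every element's inverse is in K, and K is closed under ∘: it is a subgroup.

Yes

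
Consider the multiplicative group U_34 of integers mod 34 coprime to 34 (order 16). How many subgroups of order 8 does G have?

1

|G| = 16 and 8 | 16, so subgroups of order 8 are possible by Lagrange.
The subgroups of order 8 are: {1, 9, 13, 15, 19, 21, 25, 33}.
So G has 1 subgroup of order 8.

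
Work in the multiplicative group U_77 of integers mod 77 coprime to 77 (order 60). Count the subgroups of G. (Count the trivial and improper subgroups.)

20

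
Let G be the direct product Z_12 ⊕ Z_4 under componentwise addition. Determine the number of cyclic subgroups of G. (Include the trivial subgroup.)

20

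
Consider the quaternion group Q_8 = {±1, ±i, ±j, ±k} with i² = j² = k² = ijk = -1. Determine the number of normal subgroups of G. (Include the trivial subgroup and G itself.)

G has 6 subgroups. Checking conjugation-invariance by order — order 1: 1/1 normal; order 2: 1/1 normal; order 4: 3/3 normal; order 8: 1/1 normal.
Total normal subgroups: 6.

6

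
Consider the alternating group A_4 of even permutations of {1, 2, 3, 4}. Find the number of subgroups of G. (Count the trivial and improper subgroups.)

|G| = 12, so by Lagrange every subgroup order divides 12. Divisors: 1, 2, 3, 4, 6, 12.
Subgroups by order — order 1: 1; order 2: 3; order 3: 4; order 4: 1; order 6: 0; order 12: 1.
Total: 1 + 3 + 4 + 1 + 0 + 1 = 10.

10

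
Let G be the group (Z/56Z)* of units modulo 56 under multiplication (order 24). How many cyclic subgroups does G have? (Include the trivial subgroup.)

16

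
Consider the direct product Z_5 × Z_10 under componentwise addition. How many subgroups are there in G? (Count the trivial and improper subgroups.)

|G| = 50, so by Lagrange every subgroup order divides 50. Divisors: 1, 2, 5, 10, 25, 50.
Subgroups by order — order 1: 1; order 2: 1; order 5: 6; order 10: 6; order 25: 1; order 50: 1.
Total: 1 + 1 + 6 + 6 + 1 + 1 = 16.

16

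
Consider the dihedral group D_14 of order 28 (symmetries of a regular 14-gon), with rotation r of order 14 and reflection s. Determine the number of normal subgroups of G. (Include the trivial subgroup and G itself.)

G has 28 subgroups. Checking conjugation-invariance by order — order 1: 1/1 normal; order 2: 1/15 normal; order 4: 0/7 normal; order 7: 1/1 normal; order 14: 3/3 normal; order 28: 1/1 normal.
Total normal subgroups: 7.

7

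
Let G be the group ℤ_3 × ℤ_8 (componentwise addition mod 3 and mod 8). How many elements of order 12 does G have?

4

An element (a,b) has order lcm(ord(a), ord(b)); count pairs with lcm equal to 12.
Enumerating gives 4 such elements.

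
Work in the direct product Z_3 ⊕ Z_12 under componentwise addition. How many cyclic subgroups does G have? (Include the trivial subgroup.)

A cyclic subgroup of order d is generated by each of its φ(d) elements of order d, so the cyclic subgroups of order d number (#elements of order d)/φ(d).
Cyclic subgroups by order — order 1: 1; order 2: 1; order 3: 4; order 4: 1; order 6: 4; order 12: 4.
Total: 15.

15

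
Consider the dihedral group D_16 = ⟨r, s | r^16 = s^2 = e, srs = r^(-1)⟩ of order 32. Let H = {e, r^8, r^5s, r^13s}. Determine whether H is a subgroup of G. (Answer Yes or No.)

Yes

|H| = 4 divides |G| = 32, consistent with Lagrange.
H contains the identity, every element's inverse is in H, and H is closed under ·: it is a subgroup.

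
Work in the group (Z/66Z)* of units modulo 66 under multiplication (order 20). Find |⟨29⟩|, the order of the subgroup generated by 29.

Compute successive powers of 29 mod 66: 29, 49, 35, 25, 65, 37, 17, 31, …; 29^10 ≡ 1 (mod 66).
So |⟨29⟩| = 10.

10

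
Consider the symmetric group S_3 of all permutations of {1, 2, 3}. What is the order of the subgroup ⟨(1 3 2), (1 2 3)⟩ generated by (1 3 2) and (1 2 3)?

3

|⟨(1 3 2)⟩| = 3 and |⟨(1 2 3)⟩| = 3, so |H| is a multiple of lcm(3, 3) = 3 and divides |G| = 6.
Closing under the operation: H = {e, (1 2 3), (1 3 2)}, so |H| = 3.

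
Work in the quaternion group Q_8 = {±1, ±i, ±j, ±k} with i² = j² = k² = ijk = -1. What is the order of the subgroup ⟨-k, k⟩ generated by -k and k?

4

|⟨-k⟩| = 4 and |⟨k⟩| = 4, so |H| is a multiple of lcm(4, 4) = 4 and divides |G| = 8.
Closing under the operation: H = {1, -1, k, -k}, so |H| = 4.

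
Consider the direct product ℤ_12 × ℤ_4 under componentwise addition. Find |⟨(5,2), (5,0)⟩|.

24

|⟨(5,2)⟩| = 12 and |⟨(5,0)⟩| = 12, so |H| is a multiple of lcm(12, 12) = 12 and divides |G| = 48.
Closing under the operation: H = {(0,0), (0,2), (1,0), (1,2), (2,0), (2,2), (3,0), (3,2), (4,0), (4,2), (5,0), (5,2), (6,0), (6,2), (7,0), (7,2), (8,0), (8,2), (9,0), (9,2), (10,0), (10,2), (11,0), (11,2)}, so |H| = 24.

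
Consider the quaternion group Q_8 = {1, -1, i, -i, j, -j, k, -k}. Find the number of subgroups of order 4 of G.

|G| = 8 and 4 | 8, so subgroups of order 4 are possible by Lagrange.
The subgroups of order 4 are: {1, -1, i, -i}; {1, -1, j, -j}; {1, -1, k, -k}.
So G has 3 subgroups of order 4.

3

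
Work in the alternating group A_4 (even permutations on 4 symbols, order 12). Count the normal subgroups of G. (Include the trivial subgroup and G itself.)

G has 10 subgroups. Checking conjugation-invariance by order — order 1: 1/1 normal; order 2: 0/3 normal; order 3: 0/4 normal; order 4: 1/1 normal; order 12: 1/1 normal.
Total normal subgroups: 3.

3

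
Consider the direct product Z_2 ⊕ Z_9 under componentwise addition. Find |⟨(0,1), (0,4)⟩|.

9

|⟨(0,1)⟩| = 9 and |⟨(0,4)⟩| = 9, so |H| is a multiple of lcm(9, 9) = 9 and divides |G| = 18.
Closing under the operation: H = {(0,0), (0,1), (0,2), (0,3), (0,4), (0,5), (0,6), (0,7), (0,8)}, so |H| = 9.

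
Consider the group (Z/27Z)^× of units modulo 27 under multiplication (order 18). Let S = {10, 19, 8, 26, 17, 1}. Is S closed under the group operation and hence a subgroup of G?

|S| = 6 divides |G| = 18, consistent with Lagrange.
S contains the identity, every element's inverse is in S, and S is closed under ·: it is a subgroup.
In fact S = ⟨17⟩.

Yes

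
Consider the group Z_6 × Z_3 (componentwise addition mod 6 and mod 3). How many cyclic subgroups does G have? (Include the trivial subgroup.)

A cyclic subgroup of order d is generated by each of its φ(d) elements of order d, so the cyclic subgroups of order d number (#elements of order d)/φ(d).
Cyclic subgroups by order — order 1: 1; order 2: 1; order 3: 4; order 6: 4.
Total: 10.

10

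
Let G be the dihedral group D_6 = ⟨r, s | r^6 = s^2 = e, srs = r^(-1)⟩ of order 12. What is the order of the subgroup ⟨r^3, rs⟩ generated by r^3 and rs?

|⟨r^3⟩| = 2 and |⟨rs⟩| = 2, so |H| is a multiple of lcm(2, 2) = 2 and divides |G| = 12.
Closing under the operation: H = {e, r^3, rs, r^4s}, so |H| = 4.

4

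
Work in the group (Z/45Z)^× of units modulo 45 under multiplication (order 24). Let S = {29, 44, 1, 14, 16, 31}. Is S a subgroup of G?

Yes

|S| = 6 divides |G| = 24, consistent with Lagrange.
S contains the identity, every element's inverse is in S, and S is closed under ·: it is a subgroup.
In fact S = ⟨29⟩.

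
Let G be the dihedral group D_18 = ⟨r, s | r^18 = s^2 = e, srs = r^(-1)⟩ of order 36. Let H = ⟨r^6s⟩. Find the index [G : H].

18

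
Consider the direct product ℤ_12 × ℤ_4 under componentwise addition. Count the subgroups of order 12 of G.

|G| = 48 and 12 | 48, so subgroups of order 12 are possible by Lagrange.
The subgroups of order 12 are: {(0,0), (0,1), (0,2), (0,3), (4,0), (4,1), (4,2), (4,3), (8,0), (8,1), (8,2), (8,3)}; {(0,0), (0,2), (2,0), (2,2), (4,0), (4,2), (6,0), (6,2), (8,0), (8,2), (10,0), (10,2)}; {(0,0), (0,2), (2,1), (2,3), (4,0), (4,2), (6,1), (6,3), (8,0), (8,2), (10,1), (10,3)}; {(0,0), (1,0), (2,0), (3,0), (4,0), (5,0), (6,0), (7,0), (8,0), (9,0), (10,0), (11,0)}; … (7 in all).
So G has 7 subgroups of order 12.

7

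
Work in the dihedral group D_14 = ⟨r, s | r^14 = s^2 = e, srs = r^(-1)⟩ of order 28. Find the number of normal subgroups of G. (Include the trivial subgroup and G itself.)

G has 28 subgroups. Checking conjugation-invariance by order — order 1: 1/1 normal; order 2: 1/15 normal; order 4: 0/7 normal; order 7: 1/1 normal; order 14: 3/3 normal; order 28: 1/1 normal.
Total normal subgroups: 7.

7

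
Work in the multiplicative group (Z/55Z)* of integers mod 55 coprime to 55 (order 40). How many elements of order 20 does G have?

16

Enumerating element orders in G gives 16 elements of order 20.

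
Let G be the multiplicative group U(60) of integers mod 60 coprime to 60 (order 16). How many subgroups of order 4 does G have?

|G| = 16 and 4 | 16, so subgroups of order 4 are possible by Lagrange.
The subgroups of order 4 are: {1, 11, 19, 29}; {1, 11, 31, 41}; {1, 11, 49, 59}; {1, 13, 37, 49}; … (11 in all).
So G has 11 subgroups of order 4.

11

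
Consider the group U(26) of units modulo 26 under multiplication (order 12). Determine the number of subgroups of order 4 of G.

|G| = 12 and 4 | 12, so subgroups of order 4 are possible by Lagrange.
The subgroups of order 4 are: {1, 5, 21, 25}.
So G has 1 subgroup of order 4.

1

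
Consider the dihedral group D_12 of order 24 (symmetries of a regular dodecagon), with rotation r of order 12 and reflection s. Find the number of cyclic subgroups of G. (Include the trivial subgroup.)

18

Each element a generates a cyclic subgroup ⟨a⟩; distinct elements may generate the same one (a cyclic group of order d has φ(d) generators).
Cyclic subgroups by order — order 1: 1; order 2: 13; order 3: 1; order 4: 1; order 6: 1; order 12: 1.
Total: 18.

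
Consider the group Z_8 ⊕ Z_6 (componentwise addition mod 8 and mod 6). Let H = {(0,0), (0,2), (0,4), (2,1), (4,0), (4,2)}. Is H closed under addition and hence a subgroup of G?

(2,1) ∈ H but its inverse (6,5) ∉ H, so H is not a subgroup.

No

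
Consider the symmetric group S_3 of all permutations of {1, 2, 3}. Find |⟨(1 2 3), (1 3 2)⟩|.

|⟨(1 2 3)⟩| = 3 and |⟨(1 3 2)⟩| = 3, so |H| is a multiple of lcm(3, 3) = 3 and divides |G| = 6.
Closing under the operation: H = {e, (1 2 3), (1 3 2)}, so |H| = 3.

3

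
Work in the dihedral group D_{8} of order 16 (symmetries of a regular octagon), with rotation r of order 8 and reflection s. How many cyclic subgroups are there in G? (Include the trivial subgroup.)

12

Each element a generates a cyclic subgroup ⟨a⟩; distinct elements may generate the same one (a cyclic group of order d has φ(d) generators).
Cyclic subgroups by order — order 1: 1; order 2: 9; order 4: 1; order 8: 1.
Total: 12.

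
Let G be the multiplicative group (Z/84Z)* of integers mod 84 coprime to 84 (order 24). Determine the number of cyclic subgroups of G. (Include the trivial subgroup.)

Each element a generates a cyclic subgroup ⟨a⟩; distinct elements may generate the same one (a cyclic group of order d has φ(d) generators).
Cyclic subgroups by order — order 1: 1; order 2: 7; order 3: 1; order 6: 7.
Total: 16.

16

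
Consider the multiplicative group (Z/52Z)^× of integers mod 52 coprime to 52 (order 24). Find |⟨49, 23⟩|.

|⟨49⟩| = 6 and |⟨23⟩| = 6, so |H| is a multiple of lcm(6, 6) = 6 and divides |G| = 24.
Closing under the operation: H = {1, 3, 9, 17, 23, 25, 27, 29, 35, 43, 49, 51}, so |H| = 12.

12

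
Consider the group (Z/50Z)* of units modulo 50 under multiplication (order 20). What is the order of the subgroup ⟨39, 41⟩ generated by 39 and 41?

10

|⟨39⟩| = 10 and |⟨41⟩| = 5, so |H| is a multiple of lcm(10, 5) = 10 and divides |G| = 20.
Closing under the operation: H = {1, 9, 11, 19, 21, 29, 31, 39, 41, 49}, so |H| = 10.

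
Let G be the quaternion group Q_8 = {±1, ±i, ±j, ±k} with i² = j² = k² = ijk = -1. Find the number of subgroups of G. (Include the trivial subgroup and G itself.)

6

|G| = 8, so by Lagrange every subgroup order divides 8. Divisors: 1, 2, 4, 8.
Subgroups by order — order 1: 1; order 2: 1; order 4: 3; order 8: 1.
Total: 1 + 1 + 3 + 1 = 6.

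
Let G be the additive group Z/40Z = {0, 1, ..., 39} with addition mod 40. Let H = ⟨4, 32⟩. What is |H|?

10

|⟨4⟩| = 10 and |⟨32⟩| = 5, so |H| is a multiple of lcm(10, 5) = 10 and divides |G| = 40.
Closing under the operation: H = {0, 4, 8, 12, 16, 20, 24, 28, 32, 36}, so |H| = 10.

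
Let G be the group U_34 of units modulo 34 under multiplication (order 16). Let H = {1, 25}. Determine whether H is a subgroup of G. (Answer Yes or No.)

No

25 ∈ H but its inverse 15 ∉ H, so H is not a subgroup.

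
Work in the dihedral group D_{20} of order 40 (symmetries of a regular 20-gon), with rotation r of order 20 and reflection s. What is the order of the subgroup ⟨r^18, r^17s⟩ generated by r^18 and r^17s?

|⟨r^18⟩| = 10 and |⟨r^17s⟩| = 2, so |H| is a multiple of lcm(10, 2) = 10 and divides |G| = 40.
Closing under the operation: H = {e, r^2, r^4, r^6, r^8, r^10, r^12, r^14, r^16, r^18, rs, r^3s, r^5s, r^7s, r^9s, r^11s, r^13s, r^15s, r^17s, r^19s}, so |H| = 20.

20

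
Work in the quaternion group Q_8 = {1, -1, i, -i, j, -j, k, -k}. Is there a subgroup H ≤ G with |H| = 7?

7 does not divide |G| = 8, so by Lagrange no subgroup of order 7 exists.

No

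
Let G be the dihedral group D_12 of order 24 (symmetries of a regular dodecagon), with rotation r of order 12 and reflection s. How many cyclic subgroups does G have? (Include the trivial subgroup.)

18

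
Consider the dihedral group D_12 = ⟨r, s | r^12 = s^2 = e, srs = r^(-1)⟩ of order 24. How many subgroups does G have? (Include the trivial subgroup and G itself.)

|G| = 24, so by Lagrange every subgroup order divides 24. Divisors: 1, 2, 3, 4, 6, 8, 12, 24.
Subgroups by order — order 1: 1; order 2: 13; order 3: 1; order 4: 7; order 6: 5; order 8: 3; order 12: 3; order 24: 1.
Total: 1 + 13 + 1 + 7 + 5 + 3 + 3 + 1 = 34.

34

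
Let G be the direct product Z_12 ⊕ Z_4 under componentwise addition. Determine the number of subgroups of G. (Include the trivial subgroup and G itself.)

|G| = 48, so by Lagrange every subgroup order divides 48. Divisors: 1, 2, 3, 4, 6, 8, 12, 16, 24, 48.
Subgroups by order — order 1: 1; order 2: 3; order 3: 1; order 4: 7; order 6: 3; order 8: 3; order 12: 7; order 16: 1; order 24: 3; order 48: 1.
Total: 1 + 3 + 1 + 7 + 3 + 3 + 7 + 1 + 3 + 1 = 30.

30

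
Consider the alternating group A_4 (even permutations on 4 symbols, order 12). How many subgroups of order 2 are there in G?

|G| = 12 and 2 | 12, so subgroups of order 2 are possible by Lagrange.
The subgroups of order 2 are: {e, (1 2)(3 4)}; {e, (1 3)(2 4)}; {e, (1 4)(2 3)}.
So G has 3 subgroups of order 2.

3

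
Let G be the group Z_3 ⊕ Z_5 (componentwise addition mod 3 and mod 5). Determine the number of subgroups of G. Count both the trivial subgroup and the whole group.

4

|G| = 15, so by Lagrange every subgroup order divides 15. Divisors: 1, 3, 5, 15.
Subgroups by order — order 1: 1; order 3: 1; order 5: 1; order 15: 1.
Total: 1 + 1 + 1 + 1 = 4.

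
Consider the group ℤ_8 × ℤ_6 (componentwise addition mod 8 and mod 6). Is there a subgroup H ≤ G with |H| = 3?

3 | 48. A subgroup of order 3 is {(0,0), (0,2), (0,4)}.

Yes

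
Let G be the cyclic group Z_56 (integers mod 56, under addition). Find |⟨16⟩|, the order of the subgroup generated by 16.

7

In Z_56, the order of an element a is n/gcd(a, n).
gcd(16, 56) = 8, so |⟨16⟩| = 56/8 = 7.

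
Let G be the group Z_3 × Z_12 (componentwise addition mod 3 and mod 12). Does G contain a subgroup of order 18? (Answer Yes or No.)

18 | 36. A subgroup of order 18 is {(0,0), (0,2), (0,4), (0,6), (0,8), (0,10), (1,0), (1,2), (1,4), (1,6), (1,8), (1,10), (2,0), (2,2), (2,4), (2,6), (2,8), (2,10)}.

Yes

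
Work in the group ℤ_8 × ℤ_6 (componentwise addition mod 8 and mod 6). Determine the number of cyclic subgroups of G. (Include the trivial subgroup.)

A cyclic subgroup of order d is generated by each of its φ(d) elements of order d, so the cyclic subgroups of order d number (#elements of order d)/φ(d).
Cyclic subgroups by order — order 1: 1; order 2: 3; order 3: 1; order 4: 2; order 6: 3; order 8: 2; order 12: 2; order 24: 2.
Total: 16.

16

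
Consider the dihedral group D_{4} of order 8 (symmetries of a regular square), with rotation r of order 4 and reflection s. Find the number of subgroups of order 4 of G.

3

|G| = 8 and 4 | 8, so subgroups of order 4 are possible by Lagrange.
The subgroups of order 4 are: {e, r, r^2, r^3}; {e, r^2, s, r^2s}; {e, r^2, rs, r^3s}.
So G has 3 subgroups of order 4.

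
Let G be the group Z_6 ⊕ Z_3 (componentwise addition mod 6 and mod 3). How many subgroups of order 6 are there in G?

|G| = 18 and 6 | 18, so subgroups of order 6 are possible by Lagrange.
The subgroups of order 6 are: {(0,0), (0,1), (0,2), (3,0), (3,1), (3,2)}; {(0,0), (1,0), (2,0), (3,0), (4,0), (5,0)}; {(0,0), (1,1), (2,2), (3,0), (4,1), (5,2)}; {(0,0), (1,2), (2,1), (3,0), (4,2), (5,1)}.
So G has 4 subgroups of order 6.

4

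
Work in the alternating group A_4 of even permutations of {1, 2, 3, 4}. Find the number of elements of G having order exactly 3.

The elements of order 3 are: (2 3 4), (2 4 3), (1 2 3), (1 2 4), (1 3 2), (1 3 4), (1 4 2), (1 4 3).
That's 8.

8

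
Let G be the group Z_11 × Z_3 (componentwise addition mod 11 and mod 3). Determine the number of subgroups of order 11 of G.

1

|G| = 33 and 11 | 33, so subgroups of order 11 are possible by Lagrange.
The subgroups of order 11 are: {(0,0), (1,0), (2,0), (3,0), (4,0), (5,0), (6,0), (7,0), (8,0), (9,0), (10,0)}.
So G has 1 subgroup of order 11.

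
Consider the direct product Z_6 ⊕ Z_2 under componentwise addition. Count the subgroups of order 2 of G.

|G| = 12 and 2 | 12, so subgroups of order 2 are possible by Lagrange.
The subgroups of order 2 are: {(0,0), (0,1)}; {(0,0), (3,0)}; {(0,0), (3,1)}.
So G has 3 subgroups of order 2.

3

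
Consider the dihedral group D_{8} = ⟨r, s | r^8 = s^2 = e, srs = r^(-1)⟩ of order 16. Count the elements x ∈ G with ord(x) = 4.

The elements of order 4 are: r^2, r^6.
That's 2.

2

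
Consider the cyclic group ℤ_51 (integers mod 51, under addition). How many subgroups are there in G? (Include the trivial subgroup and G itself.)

4

A cyclic group of order 51 has exactly one subgroup for each divisor of 51.
Divisors of 51: 1, 3, 17, 51.
So ℤ_51 has 4 subgroups.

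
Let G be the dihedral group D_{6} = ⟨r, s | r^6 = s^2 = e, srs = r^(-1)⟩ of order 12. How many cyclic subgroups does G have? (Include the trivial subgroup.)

10

Group the elements of G by the cyclic subgroup they generate; each cyclic subgroup of order d accounts for φ(d) elements.
Cyclic subgroups by order — order 1: 1; order 2: 7; order 3: 1; order 6: 1.
Total: 10.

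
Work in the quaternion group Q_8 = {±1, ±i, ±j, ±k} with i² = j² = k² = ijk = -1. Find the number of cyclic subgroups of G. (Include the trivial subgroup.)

5

A cyclic subgroup of order d is generated by each of its φ(d) elements of order d, so the cyclic subgroups of order d number (#elements of order d)/φ(d).
Cyclic subgroups by order — order 1: 1; order 2: 1; order 4: 3.
Total: 5.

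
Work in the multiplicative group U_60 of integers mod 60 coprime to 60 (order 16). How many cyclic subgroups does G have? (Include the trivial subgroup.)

Group the elements of G by the cyclic subgroup they generate; each cyclic subgroup of order d accounts for φ(d) elements.
Cyclic subgroups by order — order 1: 1; order 2: 7; order 4: 4.
Total: 12.

12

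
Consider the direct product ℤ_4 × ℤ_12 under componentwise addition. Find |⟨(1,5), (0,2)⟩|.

|⟨(1,5)⟩| = 12 and |⟨(0,2)⟩| = 6, so |H| is a multiple of lcm(12, 6) = 12 and divides |G| = 48.
Closing under the operation: H = {(0,0), (0,2), (0,4), (0,6), (0,8), (0,10), (1,1), (1,3), (1,5), (1,7), (1,9), (1,11), (2,0), (2,2), (2,4), (2,6), (2,8), (2,10), (3,1), (3,3), (3,5), (3,7), (3,9), (3,11)}, so |H| = 24.

24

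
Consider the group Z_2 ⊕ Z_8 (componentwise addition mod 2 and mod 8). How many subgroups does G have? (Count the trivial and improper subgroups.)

11

|G| = 16, so by Lagrange every subgroup order divides 16. Divisors: 1, 2, 4, 8, 16.
Subgroups by order — order 1: 1; order 2: 3; order 4: 3; order 8: 3; order 16: 1.
Total: 1 + 3 + 3 + 3 + 1 = 11.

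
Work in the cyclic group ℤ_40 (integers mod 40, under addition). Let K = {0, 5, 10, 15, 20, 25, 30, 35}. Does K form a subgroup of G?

Yes

|K| = 8 divides |G| = 40, consistent with Lagrange.
K contains the identity, every element's inverse is in K, and K is closed under +: it is a subgroup.
In fact K = ⟨35⟩.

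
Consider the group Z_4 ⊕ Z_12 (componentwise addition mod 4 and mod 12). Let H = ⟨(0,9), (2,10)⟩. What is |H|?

|⟨(0,9)⟩| = 4 and |⟨(2,10)⟩| = 6, so |H| is a multiple of lcm(4, 6) = 12 and divides |G| = 48.
Closing under the operation: H = {(0,0), (0,1), (0,2), (0,3), (0,4), (0,5), (0,6), (0,7), (0,8), (0,9), (0,10), (0,11), (2,0), (2,1), (2,2), (2,3), (2,4), (2,5), (2,6), (2,7), (2,8), (2,9), (2,10), (2,11)}, so |H| = 24.

24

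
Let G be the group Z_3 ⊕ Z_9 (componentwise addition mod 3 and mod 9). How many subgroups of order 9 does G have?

|G| = 27 and 9 | 27, so subgroups of order 9 are possible by Lagrange.
The subgroups of order 9 are: {(0,0), (0,1), (0,2), (0,3), (0,4), (0,5), (0,6), (0,7), (0,8)}; {(0,0), (0,3), (0,6), (1,0), (1,3), (1,6), (2,0), (2,3), (2,6)}; {(0,0), (0,3), (0,6), (1,1), (1,4), (1,7), (2,2), (2,5), (2,8)}; {(0,0), (0,3), (0,6), (1,2), (1,5), (1,8), (2,1), (2,4), (2,7)}.
So G has 4 subgroups of order 9.

4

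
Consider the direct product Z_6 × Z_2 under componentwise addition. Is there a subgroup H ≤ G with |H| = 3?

3 | 12. A subgroup of order 3 is {(0,0), (2,0), (4,0)}.

Yes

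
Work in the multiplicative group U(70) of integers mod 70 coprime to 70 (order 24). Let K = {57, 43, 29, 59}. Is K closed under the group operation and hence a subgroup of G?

The identity 1 ∉ K, so K is not a subgroup.

No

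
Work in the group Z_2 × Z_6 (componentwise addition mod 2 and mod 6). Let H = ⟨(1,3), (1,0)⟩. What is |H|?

4

|⟨(1,3)⟩| = 2 and |⟨(1,0)⟩| = 2, so |H| is a multiple of lcm(2, 2) = 2 and divides |G| = 12.
Closing under the operation: H = {(0,0), (0,3), (1,0), (1,3)}, so |H| = 4.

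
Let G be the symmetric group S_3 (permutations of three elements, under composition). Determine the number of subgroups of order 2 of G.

3

|G| = 6 and 2 | 6, so subgroups of order 2 are possible by Lagrange.
The subgroups of order 2 are: {e, (1 2)}; {e, (1 3)}; {e, (2 3)}.
So G has 3 subgroups of order 2.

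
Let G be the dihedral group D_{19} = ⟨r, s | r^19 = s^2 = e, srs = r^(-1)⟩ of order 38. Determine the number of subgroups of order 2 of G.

19

|G| = 38 and 2 | 38, so subgroups of order 2 are possible by Lagrange.
The subgroups of order 2 are: {e, r^10s}; {e, r^11s}; {e, r^12s}; {e, r^13s}; … (19 in all).
So G has 19 subgroups of order 2.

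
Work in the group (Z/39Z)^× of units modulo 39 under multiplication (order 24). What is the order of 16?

Compute successive powers of 16 mod 39: 16, 22, 1; 16^3 ≡ 1 (mod 39).
So |⟨16⟩| = 3.

3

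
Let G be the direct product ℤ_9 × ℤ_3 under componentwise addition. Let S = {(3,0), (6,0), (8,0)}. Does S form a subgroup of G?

No

The identity (0,0) ∉ S, so S is not a subgroup.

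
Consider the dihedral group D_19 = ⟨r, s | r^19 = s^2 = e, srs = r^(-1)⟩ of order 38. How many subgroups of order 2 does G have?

|G| = 38 and 2 | 38, so subgroups of order 2 are possible by Lagrange.
The subgroups of order 2 are: {e, r^10s}; {e, r^11s}; {e, r^12s}; {e, r^13s}; … (19 in all).
So G has 19 subgroups of order 2.

19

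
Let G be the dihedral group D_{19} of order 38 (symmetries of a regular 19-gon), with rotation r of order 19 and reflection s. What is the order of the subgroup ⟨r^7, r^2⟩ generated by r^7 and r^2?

19

|⟨r^7⟩| = 19 and |⟨r^2⟩| = 19, so |H| is a multiple of lcm(19, 19) = 19 and divides |G| = 38.
Closing under the operation: H = {e, r, r^2, r^3, r^4, r^5, r^6, r^7, r^8, r^9, r^10, r^11, r^12, r^13, r^14, r^15, r^16, r^17, r^18}, so |H| = 19.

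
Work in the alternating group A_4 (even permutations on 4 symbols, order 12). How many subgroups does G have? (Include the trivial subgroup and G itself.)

10

|G| = 12, so by Lagrange every subgroup order divides 12. Divisors: 1, 2, 3, 4, 6, 12.
Subgroups by order — order 1: 1; order 2: 3; order 3: 4; order 4: 1; order 6: 0; order 12: 1.
Total: 1 + 3 + 4 + 1 + 0 + 1 = 10.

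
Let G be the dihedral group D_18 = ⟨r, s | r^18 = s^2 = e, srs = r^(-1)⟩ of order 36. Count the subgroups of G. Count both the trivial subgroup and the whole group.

45

|G| = 36, so by Lagrange every subgroup order divides 36. Divisors: 1, 2, 3, 4, 6, 9, 12, 18, 36.
Subgroups by order — order 1: 1; order 2: 19; order 3: 1; order 4: 9; order 6: 7; order 9: 1; order 12: 3; order 18: 3; order 36: 1.
Total: 1 + 19 + 1 + 9 + 7 + 1 + 3 + 3 + 1 = 45.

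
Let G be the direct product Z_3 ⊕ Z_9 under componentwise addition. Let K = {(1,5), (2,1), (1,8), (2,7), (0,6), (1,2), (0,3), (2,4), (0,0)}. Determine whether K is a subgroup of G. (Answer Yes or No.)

Yes

|K| = 9 divides |G| = 27, consistent with Lagrange.
K contains the identity, every element's inverse is in K, and K is closed under +: it is a subgroup.
In fact K = ⟨(2,4)⟩.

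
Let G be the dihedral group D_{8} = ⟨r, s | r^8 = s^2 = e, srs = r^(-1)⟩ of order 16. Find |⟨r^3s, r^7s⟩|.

4

|⟨r^3s⟩| = 2 and |⟨r^7s⟩| = 2, so |H| is a multiple of lcm(2, 2) = 2 and divides |G| = 16.
Closing under the operation: H = {e, r^4, r^3s, r^7s}, so |H| = 4.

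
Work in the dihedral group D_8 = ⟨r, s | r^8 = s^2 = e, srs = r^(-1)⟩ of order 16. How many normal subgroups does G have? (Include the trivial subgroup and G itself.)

7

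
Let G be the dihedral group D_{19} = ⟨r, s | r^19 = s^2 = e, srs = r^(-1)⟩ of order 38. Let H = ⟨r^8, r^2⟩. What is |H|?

19

|⟨r^8⟩| = 19 and |⟨r^2⟩| = 19, so |H| is a multiple of lcm(19, 19) = 19 and divides |G| = 38.
Closing under the operation: H = {e, r, r^2, r^3, r^4, r^5, r^6, r^7, r^8, r^9, r^10, r^11, r^12, r^13, r^14, r^15, r^16, r^17, r^18}, so |H| = 19.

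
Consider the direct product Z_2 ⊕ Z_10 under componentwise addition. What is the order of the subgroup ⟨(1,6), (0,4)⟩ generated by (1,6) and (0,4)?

10

|⟨(1,6)⟩| = 10 and |⟨(0,4)⟩| = 5, so |H| is a multiple of lcm(10, 5) = 10 and divides |G| = 20.
Closing under the operation: H = {(0,0), (0,2), (0,4), (0,6), (0,8), (1,0), (1,2), (1,4), (1,6), (1,8)}, so |H| = 10.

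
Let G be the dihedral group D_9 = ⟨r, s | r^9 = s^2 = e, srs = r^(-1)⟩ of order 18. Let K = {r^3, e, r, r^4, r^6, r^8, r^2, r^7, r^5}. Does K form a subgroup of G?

Yes

|K| = 9 divides |G| = 18, consistent with Lagrange.
K contains the identity, every element's inverse is in K, and K is closed under ·: it is a subgroup.
In fact K = ⟨r^4⟩.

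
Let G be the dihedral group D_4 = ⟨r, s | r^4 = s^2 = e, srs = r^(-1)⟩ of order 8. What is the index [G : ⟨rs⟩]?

4

|⟨rs⟩| = 2 and |G| = 8.
By Lagrange, [G : H] = |G|/|H| = 8/2 = 4.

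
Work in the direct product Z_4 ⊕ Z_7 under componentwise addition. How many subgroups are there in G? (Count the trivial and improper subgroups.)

6

|G| = 28, so by Lagrange every subgroup order divides 28. Divisors: 1, 2, 4, 7, 14, 28.
Subgroups by order — order 1: 1; order 2: 1; order 4: 1; order 7: 1; order 14: 1; order 28: 1.
Total: 1 + 1 + 1 + 1 + 1 + 1 = 6.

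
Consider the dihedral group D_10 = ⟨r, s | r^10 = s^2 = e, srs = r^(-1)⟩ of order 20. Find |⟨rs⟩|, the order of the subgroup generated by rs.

2

Computing powers of rs: the smallest k with (rs)^k = e is k = 2.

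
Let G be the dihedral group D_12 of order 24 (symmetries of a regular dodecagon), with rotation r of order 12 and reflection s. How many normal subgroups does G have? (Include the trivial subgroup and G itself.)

9

G has 34 subgroups. Checking conjugation-invariance by order — order 1: 1/1 normal; order 2: 1/13 normal; order 3: 1/1 normal; order 4: 1/7 normal; order 6: 1/5 normal; order 8: 0/3 normal; order 12: 3/3 normal; order 24: 1/1 normal.
Total normal subgroups: 9.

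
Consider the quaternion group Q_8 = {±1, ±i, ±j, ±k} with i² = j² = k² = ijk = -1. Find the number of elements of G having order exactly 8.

No element of G has order 8 (even though 8 | 8).

0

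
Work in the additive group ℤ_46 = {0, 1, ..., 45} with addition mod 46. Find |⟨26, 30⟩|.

23

|⟨26⟩| = 23 and |⟨30⟩| = 23, so |H| is a multiple of lcm(23, 23) = 23 and divides |G| = 46.
Closing under the operation: H = {0, 2, 4, 6, 8, 10, 12, 14, 16, 18, 20, 22, 24, 26, 28, 30, 32, 34, 36, 38, 40, 42, 44}, so |H| = 23.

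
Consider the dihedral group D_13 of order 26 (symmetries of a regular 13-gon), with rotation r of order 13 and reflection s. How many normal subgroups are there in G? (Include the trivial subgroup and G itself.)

G has 16 subgroups. Checking conjugation-invariance by order — order 1: 1/1 normal; order 2: 0/13 normal; order 13: 1/1 normal; order 26: 1/1 normal.
Total normal subgroups: 3.

3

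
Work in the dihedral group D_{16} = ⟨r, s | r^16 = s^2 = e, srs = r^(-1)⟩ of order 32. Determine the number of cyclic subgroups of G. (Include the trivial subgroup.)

21

A cyclic subgroup of order d is generated by each of its φ(d) elements of order d, so the cyclic subgroups of order d number (#elements of order d)/φ(d).
Cyclic subgroups by order — order 1: 1; order 2: 17; order 4: 1; order 8: 1; order 16: 1.
Total: 21.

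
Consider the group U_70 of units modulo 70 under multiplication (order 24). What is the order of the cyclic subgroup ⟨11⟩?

3

Compute successive powers of 11 mod 70: 11, 51, 1; 11^3 ≡ 1 (mod 70).
So |⟨11⟩| = 3.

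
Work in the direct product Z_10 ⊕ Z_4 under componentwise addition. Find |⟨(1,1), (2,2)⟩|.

|⟨(1,1)⟩| = 20 and |⟨(2,2)⟩| = 10, so |H| is a multiple of lcm(20, 10) = 20 and divides |G| = 40.
Closing under the operation: H = {(0,0), (0,2), (1,1), (1,3), (2,0), (2,2), (3,1), (3,3), (4,0), (4,2), (5,1), (5,3), (6,0), (6,2), (7,1), (7,3), (8,0), (8,2), (9,1), (9,3)}, so |H| = 20.

20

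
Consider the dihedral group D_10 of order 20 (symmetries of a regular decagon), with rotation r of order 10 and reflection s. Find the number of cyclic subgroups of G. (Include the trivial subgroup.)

14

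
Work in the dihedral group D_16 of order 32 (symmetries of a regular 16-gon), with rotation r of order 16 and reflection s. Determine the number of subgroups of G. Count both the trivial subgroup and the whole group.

36

|G| = 32, so by Lagrange every subgroup order divides 32. Divisors: 1, 2, 4, 8, 16, 32.
Subgroups by order — order 1: 1; order 2: 17; order 4: 9; order 8: 5; order 16: 3; order 32: 1.
Total: 1 + 17 + 9 + 5 + 3 + 1 = 36.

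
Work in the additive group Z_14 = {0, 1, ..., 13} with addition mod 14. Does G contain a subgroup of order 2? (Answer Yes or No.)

Yes

2 | 14. A subgroup of order 2 is {0, 7}.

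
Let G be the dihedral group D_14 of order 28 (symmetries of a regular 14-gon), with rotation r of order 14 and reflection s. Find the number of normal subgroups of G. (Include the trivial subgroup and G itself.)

7

G has 28 subgroups. Checking conjugation-invariance by order — order 1: 1/1 normal; order 2: 1/15 normal; order 4: 0/7 normal; order 7: 1/1 normal; order 14: 3/3 normal; order 28: 1/1 normal.
Total normal subgroups: 7.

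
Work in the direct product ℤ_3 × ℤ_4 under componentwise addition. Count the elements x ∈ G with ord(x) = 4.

An element (a,b) has order lcm(ord(a), ord(b)); count pairs with lcm equal to 4.
Enumerating gives 2 such elements.

2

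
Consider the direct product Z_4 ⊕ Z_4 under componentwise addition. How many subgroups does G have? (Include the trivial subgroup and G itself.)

|G| = 16, so by Lagrange every subgroup order divides 16. Divisors: 1, 2, 4, 8, 16.
Subgroups by order — order 1: 1; order 2: 3; order 4: 7; order 8: 3; order 16: 1.
Total: 1 + 3 + 7 + 3 + 1 = 15.

15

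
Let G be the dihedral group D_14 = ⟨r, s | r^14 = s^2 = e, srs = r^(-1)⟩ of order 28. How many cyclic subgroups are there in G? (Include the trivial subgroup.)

Group the elements of G by the cyclic subgroup they generate; each cyclic subgroup of order d accounts for φ(d) elements.
Cyclic subgroups by order — order 1: 1; order 2: 15; order 7: 1; order 14: 1.
Total: 18.

18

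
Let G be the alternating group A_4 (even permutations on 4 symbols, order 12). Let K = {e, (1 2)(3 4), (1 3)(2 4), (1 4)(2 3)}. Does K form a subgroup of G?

Yes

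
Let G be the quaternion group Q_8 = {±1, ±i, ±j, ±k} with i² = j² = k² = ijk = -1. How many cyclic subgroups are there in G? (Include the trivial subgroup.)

A cyclic subgroup of order d is generated by each of its φ(d) elements of order d, so the cyclic subgroups of order d number (#elements of order d)/φ(d).
Cyclic subgroups by order — order 1: 1; order 2: 1; order 4: 3.
Total: 5.

5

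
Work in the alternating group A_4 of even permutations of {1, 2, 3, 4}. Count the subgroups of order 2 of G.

3

|G| = 12 and 2 | 12, so subgroups of order 2 are possible by Lagrange.
The subgroups of order 2 are: {e, (1 2)(3 4)}; {e, (1 3)(2 4)}; {e, (1 4)(2 3)}.
So G has 3 subgroups of order 2.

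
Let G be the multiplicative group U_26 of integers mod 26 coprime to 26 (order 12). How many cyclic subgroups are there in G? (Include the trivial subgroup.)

A cyclic subgroup of order d is generated by each of its φ(d) elements of order d, so the cyclic subgroups of order d number (#elements of order d)/φ(d).
Cyclic subgroups by order — order 1: 1; order 2: 1; order 3: 1; order 4: 1; order 6: 1; order 12: 1.
Total: 6.

6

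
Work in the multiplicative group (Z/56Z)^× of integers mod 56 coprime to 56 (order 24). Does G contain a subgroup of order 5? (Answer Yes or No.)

No

5 does not divide |G| = 24, so by Lagrange no subgroup of order 5 exists.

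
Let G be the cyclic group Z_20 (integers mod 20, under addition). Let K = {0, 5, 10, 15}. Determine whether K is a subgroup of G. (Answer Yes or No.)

|K| = 4 divides |G| = 20, consistent with Lagrange.
K contains the identity, every element's inverse is in K, and K is closed under +: it is a subgroup.
In fact K = ⟨5⟩.

Yes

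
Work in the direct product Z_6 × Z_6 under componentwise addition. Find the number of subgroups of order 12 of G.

|G| = 36 and 12 | 36, so subgroups of order 12 are possible by Lagrange.
The subgroups of order 12 are: {(0,0), (0,1), (0,2), (0,3), (0,4), (0,5), (3,0), (3,1), (3,2), (3,3), (3,4), (3,5)}; {(0,0), (0,3), (1,0), (1,3), (2,0), (2,3), (3,0), (3,3), (4,0), (4,3), (5,0), (5,3)}; {(0,0), (0,3), (1,1), (1,4), (2,2), (2,5), (3,0), (3,3), (4,1), (4,4), (5,2), (5,5)}; {(0,0), (0,3), (1,2), (1,5), (2,1), (2,4), (3,0), (3,3), (4,2), (4,5), (5,1), (5,4)}.
So G has 4 subgroups of order 12.

4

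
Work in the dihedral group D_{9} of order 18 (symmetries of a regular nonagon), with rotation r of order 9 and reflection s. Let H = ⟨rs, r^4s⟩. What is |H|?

|⟨rs⟩| = 2 and |⟨r^4s⟩| = 2, so |H| is a multiple of lcm(2, 2) = 2 and divides |G| = 18.
Closing under the operation: H = {e, r^3, r^6, rs, r^4s, r^7s}, so |H| = 6.

6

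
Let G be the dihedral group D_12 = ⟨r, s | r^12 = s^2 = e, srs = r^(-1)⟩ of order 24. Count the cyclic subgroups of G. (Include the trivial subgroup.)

Each element a generates a cyclic subgroup ⟨a⟩; distinct elements may generate the same one (a cyclic group of order d has φ(d) generators).
Cyclic subgroups by order — order 1: 1; order 2: 13; order 3: 1; order 4: 1; order 6: 1; order 12: 1.
Total: 18.

18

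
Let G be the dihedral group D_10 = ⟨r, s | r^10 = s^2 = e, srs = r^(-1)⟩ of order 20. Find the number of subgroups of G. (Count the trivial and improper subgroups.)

22

|G| = 20, so by Lagrange every subgroup order divides 20. Divisors: 1, 2, 4, 5, 10, 20.
Subgroups by order — order 1: 1; order 2: 11; order 4: 5; order 5: 1; order 10: 3; order 20: 1.
Total: 1 + 11 + 5 + 1 + 3 + 1 = 22.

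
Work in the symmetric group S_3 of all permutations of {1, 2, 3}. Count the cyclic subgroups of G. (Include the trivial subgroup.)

5

Each element a generates a cyclic subgroup ⟨a⟩; distinct elements may generate the same one (a cyclic group of order d has φ(d) generators).
Cyclic subgroups by order — order 1: 1; order 2: 3; order 3: 1.
Total: 5.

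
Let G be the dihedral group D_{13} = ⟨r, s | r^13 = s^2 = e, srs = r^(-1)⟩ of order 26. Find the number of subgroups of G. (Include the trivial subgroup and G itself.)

16

|G| = 26, so by Lagrange every subgroup order divides 26. Divisors: 1, 2, 13, 26.
Subgroups by order — order 1: 1; order 2: 13; order 13: 1; order 26: 1.
Total: 1 + 13 + 1 + 1 = 16.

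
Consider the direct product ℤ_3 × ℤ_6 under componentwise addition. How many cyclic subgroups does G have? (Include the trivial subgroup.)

10

A cyclic subgroup of order d is generated by each of its φ(d) elements of order d, so the cyclic subgroups of order d number (#elements of order d)/φ(d).
Cyclic subgroups by order — order 1: 1; order 2: 1; order 3: 4; order 6: 4.
Total: 10.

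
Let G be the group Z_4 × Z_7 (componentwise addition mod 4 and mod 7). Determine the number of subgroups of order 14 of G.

|G| = 28 and 14 | 28, so subgroups of order 14 are possible by Lagrange.
The subgroups of order 14 are: {(0,0), (0,1), (0,2), (0,3), (0,4), (0,5), (0,6), (2,0), (2,1), (2,2), (2,3), (2,4), (2,5), (2,6)}.
So G has 1 subgroup of order 14.

1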